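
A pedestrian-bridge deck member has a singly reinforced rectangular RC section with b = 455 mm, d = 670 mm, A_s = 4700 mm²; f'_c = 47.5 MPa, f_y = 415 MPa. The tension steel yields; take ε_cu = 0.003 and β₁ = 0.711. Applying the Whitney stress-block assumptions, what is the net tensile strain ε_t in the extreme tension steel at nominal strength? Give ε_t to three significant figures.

ε_t ≈ 0.0105

a = A_s f_y/(0.85 f'_c b) = 106.17 mm.
β₁ = 0.711, so c = a/β₁ = 106.17/0.711 = 149.32 mm.
From the linear strain diagram with ε_cu = 0.003: ε_t = 0.003 (d − c)/c = 0.003 × (670 − 149.32)/149.32 = 0.0105.
Since ε_t ≥ 0.005, the section is tension-controlled.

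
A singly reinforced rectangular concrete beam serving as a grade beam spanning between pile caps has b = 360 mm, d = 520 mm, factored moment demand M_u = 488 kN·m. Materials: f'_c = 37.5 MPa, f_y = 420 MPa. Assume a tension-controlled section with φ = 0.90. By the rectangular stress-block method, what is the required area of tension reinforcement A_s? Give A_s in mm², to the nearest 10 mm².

A_s ≈ 2750 mm²

M_n = M_u/φ = 488/0.90 = 542.222 kN·m.
With M_n = 0.85 f'_c a b (d − a/2), solve the quadratic for a:
a = d − √(d² − 2M_n/(0.85 f'_c b)) = 520 − √(520² − 2 × 542.222×10⁶/(0.85 × 37.5 × 360)) = 100.60 mm.
A_s = 0.85 f'_c a b / f_y = 0.85 × 37.5 × 100.60 × 360 / 420 = 2748.5 mm².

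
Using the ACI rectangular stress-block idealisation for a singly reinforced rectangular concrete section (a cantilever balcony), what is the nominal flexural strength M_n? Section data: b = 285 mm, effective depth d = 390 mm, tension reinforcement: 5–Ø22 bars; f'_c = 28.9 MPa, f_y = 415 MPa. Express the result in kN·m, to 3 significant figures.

M_n ≈ 263 kN·m

A_s = 5 × 380 = 1900 mm².
T = A_s f_y = 1900 × 415 = 788500 N = 788.5 kN.
From C = T: a = T/(0.85 f'_c b) = 788500/(0.85 × 28.9 × 285) = 112.63 mm.
M_n = T(d − a/2) = 788.5 kN × (390 − 56.315) mm = 263.11 kN·m.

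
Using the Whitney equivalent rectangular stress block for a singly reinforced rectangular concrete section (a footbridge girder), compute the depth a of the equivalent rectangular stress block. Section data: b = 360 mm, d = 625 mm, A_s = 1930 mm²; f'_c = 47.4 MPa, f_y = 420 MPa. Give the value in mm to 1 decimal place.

T = A_s f_y = 1930 × 420 = 810600 N = 810.6 kN.
Setting C = 0.85 f'_c a b equal to T: a = 810600/(0.85 × 47.4 × 360) = 55.9 mm.

a ≈ 55.9 mm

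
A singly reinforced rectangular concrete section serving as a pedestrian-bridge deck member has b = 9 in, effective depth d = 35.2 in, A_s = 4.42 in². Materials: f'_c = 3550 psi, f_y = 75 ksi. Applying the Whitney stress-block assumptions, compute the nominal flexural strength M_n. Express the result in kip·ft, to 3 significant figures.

M_n ≈ 804 kip·ft

T = A_s f_y = 4.42 × 75 = 331.5 kips.
a = T/(0.85 f'_c b) = 331.5/(0.85 × 3.55 × 9) = 12.207 in.
M_n = T(d − a/2) = 331.5 × (35.2 − 6.1035) = 9645.5 kip·in = 9645.5/12 = 803.79 kip·ft.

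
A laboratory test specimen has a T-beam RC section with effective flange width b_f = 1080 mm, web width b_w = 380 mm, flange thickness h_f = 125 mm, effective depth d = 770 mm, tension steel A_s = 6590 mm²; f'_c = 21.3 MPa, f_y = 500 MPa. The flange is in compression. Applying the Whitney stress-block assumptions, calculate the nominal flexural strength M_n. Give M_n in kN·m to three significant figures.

M_n ≈ 2230 kN·m

Tension: T = A_s f_y = 6590 × 500 = 3295000 N.
Try a within the flange: a = T/(0.85 f'_c b_f) = 3295000/(0.85 × 21.3 × 1080) = 168.51 mm.
a = 168.51 > h_f = 125 mm: the block extends into the web. Split into flange-overhang and web parts.
C_f = 0.85 f'_c (b_f − b_w) h_f = 0.85 × 21.3 × (1080 − 380) × 125 = 1584188 N.
Remaining web compression depth: a_w = (T − C_f)/(0.85 f'_c b_w) = (3295000 − 1584188)/(0.85 × 21.3 × 380) = 248.67 mm.
M_n = C_f(d − h_f/2) + (T − C_f)(d − a_w/2) = 1584188 × (770 − 62.5) + 1710812 × (770 − 124.335) = 1120.81 + 1104.61 = 2225.42 × 10⁶ N·mm.
M_n = 2225.42 kN·m.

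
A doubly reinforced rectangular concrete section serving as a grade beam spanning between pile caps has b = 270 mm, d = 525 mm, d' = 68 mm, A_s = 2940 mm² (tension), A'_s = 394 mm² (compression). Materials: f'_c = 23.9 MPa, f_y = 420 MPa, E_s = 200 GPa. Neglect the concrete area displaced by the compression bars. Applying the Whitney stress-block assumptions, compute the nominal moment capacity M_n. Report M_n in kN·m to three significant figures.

M_n ≈ 533 kN·m

Assume both tension and compression steel yield.
Net tension couple steel: A_s − A'_s = 2546 mm².
a = (A_s − A'_s) f_y / (0.85 f'_c b) = 1069320/(0.85 × 23.9 × 270) = 194.95 mm.
c = a/β₁ = 194.95/0.85 = 229.35 mm; ε'_s = 0.003(c − d')/c = 0.0021 ≥ f_y/E_s = 0.0021, so compression steel does yield.
M_n = (A_s − A'_s) f_y (d − a/2) + A'_s f_y (d − d') = [1069320 × (525 − 97.475) + 165480 × (525 − 68)] × 10⁻⁶ = 457.16 + 75.62 = 532.78 kN·m.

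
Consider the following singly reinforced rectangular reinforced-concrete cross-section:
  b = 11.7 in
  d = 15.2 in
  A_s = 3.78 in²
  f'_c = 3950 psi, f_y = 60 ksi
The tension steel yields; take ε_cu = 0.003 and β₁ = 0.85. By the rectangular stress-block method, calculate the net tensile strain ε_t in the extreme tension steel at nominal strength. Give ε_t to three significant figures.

ε_t ≈ 0.00371

a = A_s f_y/(0.85 f'_c b) = 5.774 in.
β₁ = 0.85, so c = a/β₁ = 5.774/0.85 = 6.793 in.
From the linear strain diagram with ε_cu = 0.003: ε_t = 0.003 (d − c)/c = 0.003 × (15.2 − 6.793)/6.793 = 0.00371.
ε_t < 0.004 — the section is over-reinforced for flexure under ACI limits.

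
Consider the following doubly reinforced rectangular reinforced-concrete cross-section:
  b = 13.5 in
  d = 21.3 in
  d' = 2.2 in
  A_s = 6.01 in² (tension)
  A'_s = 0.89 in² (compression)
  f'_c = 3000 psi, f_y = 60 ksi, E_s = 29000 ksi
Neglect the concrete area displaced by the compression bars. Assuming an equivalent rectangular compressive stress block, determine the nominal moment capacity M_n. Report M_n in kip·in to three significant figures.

M_n ≈ 6190 kip·in

Assume both steels yield.
a = (A_s − A'_s) f_y/(0.85 f'_c b) = (6.01 − 0.89) × 60/(0.85 × 3 × 13.5) = 8.924 in.
c = a/β₁ = 8.924/0.85 = 10.499 in; ε'_s = 0.003(c − d')/c = 0.0024 ≥ ε_y = 0.0021, so the compression steel yields.
M_n = (A_s − A'_s) f_y (d − a/2) + A'_s f_y (d − d') = 307.2 × (21.3 − 4.462) + 53.4 × (21.3 − 2.2) = 5172.6 + 1019.9 = 6192.5 kip·in.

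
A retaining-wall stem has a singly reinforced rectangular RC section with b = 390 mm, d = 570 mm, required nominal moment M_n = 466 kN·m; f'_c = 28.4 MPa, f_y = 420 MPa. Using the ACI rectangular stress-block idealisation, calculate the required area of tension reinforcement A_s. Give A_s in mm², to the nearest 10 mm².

With M_n = 0.85 f'_c a b (d − a/2), solve the quadratic for a:
a = d − √(d² − 2M_n/(0.85 f'_c b)) = 570 − √(570² − 2 × 466×10⁶/(0.85 × 28.4 × 390)) = 94.71 mm.
A_s = 0.85 f'_c a b / f_y = 0.85 × 28.4 × 94.71 × 390 / 420 = 2123.0 mm².

A_s ≈ 2120 mm²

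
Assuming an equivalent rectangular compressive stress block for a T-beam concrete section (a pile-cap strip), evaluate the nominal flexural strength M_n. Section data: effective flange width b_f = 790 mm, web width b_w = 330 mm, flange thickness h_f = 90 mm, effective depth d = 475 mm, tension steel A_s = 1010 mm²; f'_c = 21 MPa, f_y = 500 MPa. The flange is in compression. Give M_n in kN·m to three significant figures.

Tension: T = A_s f_y = 1010 × 500 = 505000 N.
Try a within the flange: a = T/(0.85 f'_c b_f) = 505000/(0.85 × 21 × 790) = 35.81 mm.
Since a = 35.81 ≤ h_f = 90 mm, the stress block lies entirely in the flange; analyse as a rectangular beam of width b_f.
M_n = T(d − a/2) = 505000 × (475 − 17.905) = 230.83 × 10⁶ N·mm.
M_n = 230.83 kN·m.

M_n ≈ 231 kN·m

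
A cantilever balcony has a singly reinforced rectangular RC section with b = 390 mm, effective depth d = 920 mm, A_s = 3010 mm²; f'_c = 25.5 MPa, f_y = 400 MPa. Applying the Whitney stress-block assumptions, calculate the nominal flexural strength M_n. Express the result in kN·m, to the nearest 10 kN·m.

T = A_s f_y = 3010 × 400 = 1204000 N = 1204 kN.
From C = T: a = T/(0.85 f'_c b) = 1204000/(0.85 × 25.5 × 390) = 142.43 mm.
M_n = T(d − a/2) = 1204 kN × (920 − 71.215) mm = 1021.94 kN·m.

M_n ≈ 1020 kN·m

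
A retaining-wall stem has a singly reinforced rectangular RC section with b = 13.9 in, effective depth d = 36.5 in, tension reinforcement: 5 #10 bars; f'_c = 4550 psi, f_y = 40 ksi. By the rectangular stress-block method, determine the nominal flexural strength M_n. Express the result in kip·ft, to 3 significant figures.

A_s = 5 × 1.27 = 6.35 in².
T = A_s f_y = 6.35 × 40 = 254 kips.
a = T/(0.85 f'_c b) = 254/(0.85 × 4.55 × 13.9) = 4.725 in.
M_n = T(d − a/2) = 254 × (36.5 − 2.3625) = 8670.9 kip·in = 8670.9/12 = 722.58 kip·ft.

M_n ≈ 723 kip·ft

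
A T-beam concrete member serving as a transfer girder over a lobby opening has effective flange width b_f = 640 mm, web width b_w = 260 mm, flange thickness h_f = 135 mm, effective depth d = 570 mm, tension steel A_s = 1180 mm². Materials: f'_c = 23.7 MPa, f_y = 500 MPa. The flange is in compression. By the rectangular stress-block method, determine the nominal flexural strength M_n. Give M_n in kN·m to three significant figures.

M_n ≈ 323 kN·m

Tension: T = A_s f_y = 1180 × 500 = 590000 N.
Try a within the flange: a = T/(0.85 f'_c b_f) = 590000/(0.85 × 23.7 × 640) = 45.76 mm.
Since a = 45.76 ≤ h_f = 135 mm, the stress block lies entirely in the flange; analyse as a rectangular beam of width b_f.
M_n = T(d − a/2) = 590000 × (570 − 22.88) = 322.80 × 10⁶ N·mm.
M_n = 322.80 kN·m.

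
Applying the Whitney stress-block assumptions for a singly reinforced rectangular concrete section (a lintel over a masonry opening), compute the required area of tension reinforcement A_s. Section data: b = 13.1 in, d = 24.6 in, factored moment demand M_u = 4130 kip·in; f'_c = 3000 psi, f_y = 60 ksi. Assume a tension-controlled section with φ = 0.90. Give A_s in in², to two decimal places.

M_n = M_u/φ = 4130/0.90 = 4588.89 kip·in.
From M_n = 0.85 f'_c a b (d − a/2):
a = d − √(d² − 2M_n/(0.85 f'_c b)) = 24.6 − √(24.6² − 2 × 4588.89/(0.85 × 3 × 13.1)) = 6.423 in.
A_s = 0.85 f'_c a b / f_y = 0.85 × 3 × 6.423 × 13.1 / 60 = 3.576 in².

A_s ≈ 3.58 in²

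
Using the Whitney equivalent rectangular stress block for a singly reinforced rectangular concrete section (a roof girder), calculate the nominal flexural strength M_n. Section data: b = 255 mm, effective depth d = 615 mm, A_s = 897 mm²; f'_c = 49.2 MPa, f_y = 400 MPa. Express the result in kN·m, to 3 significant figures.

M_n ≈ 215 kN·m

T = A_s f_y = 897 × 400 = 358800 N = 358.8 kN.
From C = T: a = T/(0.85 f'_c b) = 358800/(0.85 × 49.2 × 255) = 33.65 mm.
M_n = T(d − a/2) = 358.8 kN × (615 − 16.825) mm = 214.63 kN·m.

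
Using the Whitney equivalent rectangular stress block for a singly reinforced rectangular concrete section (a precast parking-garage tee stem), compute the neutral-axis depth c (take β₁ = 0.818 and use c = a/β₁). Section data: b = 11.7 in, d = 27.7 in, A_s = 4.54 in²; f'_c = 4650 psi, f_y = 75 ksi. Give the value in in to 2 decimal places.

T = A_s f_y = 4.54 × 75 = 340.5 kips.
a = T/(0.85 f'_c b) = 340.5/(0.85 × 4.65 × 11.7) = 7.3631 in.
With β₁ = 0.818, c = a/β₁ = 7.3631/0.818 = 9.00 in.

c ≈ 9.00 in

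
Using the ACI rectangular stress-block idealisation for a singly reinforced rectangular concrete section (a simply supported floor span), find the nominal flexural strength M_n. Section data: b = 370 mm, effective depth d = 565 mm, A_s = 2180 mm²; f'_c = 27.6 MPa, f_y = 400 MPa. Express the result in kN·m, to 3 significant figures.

T = A_s f_y = 2180 × 400 = 872000 N = 872 kN.
From C = T: a = T/(0.85 f'_c b) = 872000/(0.85 × 27.6 × 370) = 100.46 mm.
M_n = T(d − a/2) = 872 kN × (565 − 50.23) mm = 448.88 kN·m.

M_n ≈ 449 kN·m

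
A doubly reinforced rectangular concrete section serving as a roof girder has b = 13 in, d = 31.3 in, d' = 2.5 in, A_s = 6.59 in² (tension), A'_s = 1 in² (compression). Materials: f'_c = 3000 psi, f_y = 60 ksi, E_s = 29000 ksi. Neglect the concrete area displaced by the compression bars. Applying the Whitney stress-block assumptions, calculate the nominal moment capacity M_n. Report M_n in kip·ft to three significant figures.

Assume both steels yield.
a = (A_s − A'_s) f_y/(0.85 f'_c b) = (6.59 − 1) × 60/(0.85 × 3 × 13) = 10.118 in.
c = a/β₁ = 10.118/0.85 = 11.904 in; ε'_s = 0.003(c − d')/c = 0.0024 ≥ ε_y = 0.0021, so the compression steel yields.
M_n = (A_s − A'_s) f_y (d − a/2) + A'_s f_y (d − d') = 335.4 × (31.3 − 5.059) + 60 × (31.3 − 2.5) = 8801.2 + 1728.0 = 10529.2 kip·in = 10529.2/12 = 877.43 kip·ft.

M_n ≈ 877 kip·ft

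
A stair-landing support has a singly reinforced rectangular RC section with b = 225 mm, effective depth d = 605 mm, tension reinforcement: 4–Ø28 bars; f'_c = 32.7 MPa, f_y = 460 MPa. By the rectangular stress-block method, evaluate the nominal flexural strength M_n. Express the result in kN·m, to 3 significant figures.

M_n ≈ 583 kN·m

A_s = 4 × 616 = 2464 mm².
T = A_s f_y = 2464 × 460 = 1133440 N = 1133.44 kN.
From C = T: a = T/(0.85 f'_c b) = 1133440/(0.85 × 32.7 × 225) = 181.24 mm.
M_n = T(d − a/2) = 1133.44 kN × (605 − 90.62) mm = 583.02 kN·m.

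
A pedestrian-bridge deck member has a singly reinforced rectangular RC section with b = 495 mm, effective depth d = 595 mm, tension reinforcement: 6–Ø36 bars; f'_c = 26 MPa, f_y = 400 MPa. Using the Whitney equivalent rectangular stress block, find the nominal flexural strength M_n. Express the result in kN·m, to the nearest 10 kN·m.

A_s = 6 × 1018 = 6108 mm².
T = A_s f_y = 6108 × 400 = 2443200 N = 2443.2 kN.
From C = T: a = T/(0.85 f'_c b) = 2443200/(0.85 × 26 × 495) = 223.34 mm.
M_n = T(d − a/2) = 2443.2 kN × (595 − 111.67) mm = 1180.87 kN·m.

M_n ≈ 1180 kN·m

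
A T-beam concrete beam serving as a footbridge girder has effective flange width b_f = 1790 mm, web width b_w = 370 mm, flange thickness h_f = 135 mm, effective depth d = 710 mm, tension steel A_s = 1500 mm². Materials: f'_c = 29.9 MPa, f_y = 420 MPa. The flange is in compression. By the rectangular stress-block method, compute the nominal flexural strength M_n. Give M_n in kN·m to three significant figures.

Tension: T = A_s f_y = 1500 × 420 = 630000 N.
Try a within the flange: a = T/(0.85 f'_c b_f) = 630000/(0.85 × 29.9 × 1790) = 13.85 mm.
Since a = 13.85 ≤ h_f = 135 mm, the stress block lies entirely in the flange; analyse as a rectangular beam of width b_f.
M_n = T(d − a/2) = 630000 × (710 − 6.925) = 442.94 × 10⁶ N·mm.
M_n = 442.94 kN·m.

M_n ≈ 443 kN·m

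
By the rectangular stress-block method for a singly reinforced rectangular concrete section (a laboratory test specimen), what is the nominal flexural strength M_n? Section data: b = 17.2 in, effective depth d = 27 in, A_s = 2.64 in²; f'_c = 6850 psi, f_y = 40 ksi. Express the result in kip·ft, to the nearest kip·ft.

T = A_s f_y = 2.64 × 40 = 105.6 kips.
a = T/(0.85 f'_c b) = 105.6/(0.85 × 6.85 × 17.2) = 1.054 in.
M_n = T(d − a/2) = 105.6 × (27 − 0.527) = 2795.5 kip·in = 2795.5/12 = 232.96 kip·ft.

M_n ≈ 233 kip·ft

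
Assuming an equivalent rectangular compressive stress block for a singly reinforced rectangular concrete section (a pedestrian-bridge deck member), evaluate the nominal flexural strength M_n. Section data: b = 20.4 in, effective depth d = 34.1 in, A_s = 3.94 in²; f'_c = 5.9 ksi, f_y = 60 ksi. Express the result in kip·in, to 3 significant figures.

T = A_s f_y = 3.94 × 60 = 236.4 kips.
a = T/(0.85 f'_c b) = 236.4/(0.85 × 5.9 × 20.4) = 2.311 in.
M_n = T(d − a/2) = 236.4 × (34.1 − 1.1555) = 7788.1 kip·in.

M_n ≈ 7790 kip·in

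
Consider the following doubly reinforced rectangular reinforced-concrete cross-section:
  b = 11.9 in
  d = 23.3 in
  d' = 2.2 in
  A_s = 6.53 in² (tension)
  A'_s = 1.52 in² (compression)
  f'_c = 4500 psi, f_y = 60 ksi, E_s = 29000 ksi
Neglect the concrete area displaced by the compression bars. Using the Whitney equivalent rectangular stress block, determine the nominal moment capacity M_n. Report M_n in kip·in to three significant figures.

Assume both steels yield.
a = (A_s − A'_s) f_y/(0.85 f'_c b) = (6.53 − 1.52) × 60/(0.85 × 4.5 × 11.9) = 6.604 in.
c = a/β₁ = 6.604/0.825 = 8.005 in; ε'_s = 0.003(c − d')/c = 0.0022 ≥ ε_y = 0.0021, so the compression steel yields.
M_n = (A_s − A'_s) f_y (d − a/2) + A'_s f_y (d − d') = 300.6 × (23.3 − 3.302) + 91.2 × (23.3 − 2.2) = 6011.4 + 1924.3 = 7935.7 kip·in.

M_n ≈ 7940 kip·in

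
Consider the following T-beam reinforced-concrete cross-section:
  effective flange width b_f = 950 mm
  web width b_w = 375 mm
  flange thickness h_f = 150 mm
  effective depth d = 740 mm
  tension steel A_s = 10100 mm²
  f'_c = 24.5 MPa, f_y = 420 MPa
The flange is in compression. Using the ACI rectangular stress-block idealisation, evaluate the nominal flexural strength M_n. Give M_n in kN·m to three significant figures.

Tension: T = A_s f_y = 10100 × 420 = 4242000 N.
Try a within the flange: a = T/(0.85 f'_c b_f) = 4242000/(0.85 × 24.5 × 950) = 214.42 mm.
a = 214.42 > h_f = 150 mm: the block extends into the web. Split into flange-overhang and web parts.
C_f = 0.85 f'_c (b_f − b_w) h_f = 0.85 × 24.5 × (950 − 375) × 150 = 1796156 N.
Remaining web compression depth: a_w = (T − C_f)/(0.85 f'_c b_w) = (4242000 − 1796156)/(0.85 × 24.5 × 375) = 313.19 mm.
M_n = C_f(d − h_f/2) + (T − C_f)(d − a_w/2) = 1796156 × (740 − 75) + 2445844 × (740 − 156.595) = 1194.44 + 1426.92 = 2621.36 × 10⁶ N·mm.
M_n = 2621.36 kN·m.

M_n ≈ 2620 kN·m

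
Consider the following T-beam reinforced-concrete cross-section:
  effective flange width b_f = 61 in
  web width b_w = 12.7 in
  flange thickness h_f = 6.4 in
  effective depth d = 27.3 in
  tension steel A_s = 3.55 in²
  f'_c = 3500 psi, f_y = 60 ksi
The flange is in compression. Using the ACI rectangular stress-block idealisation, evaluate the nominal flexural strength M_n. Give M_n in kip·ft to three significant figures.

Tension: T = A_s f_y = 3.55 × 60 = 213 kips.
Try a within the flange: a = T/(0.85 f'_c b_f) = 213/(0.85 × 3.5 × 61) = 1.174 in.
Since a = 1.174 ≤ h_f = 6.4 in, the stress block lies entirely in the flange; analyse as a rectangular beam of width b_f.
M_n = T(d − a/2) = 213 × (27.3 − 0.587) = 5689.9 kip·in.
M_n = 5689.9/12 = 474.16 kip·ft.

M_n ≈ 474 kip·ft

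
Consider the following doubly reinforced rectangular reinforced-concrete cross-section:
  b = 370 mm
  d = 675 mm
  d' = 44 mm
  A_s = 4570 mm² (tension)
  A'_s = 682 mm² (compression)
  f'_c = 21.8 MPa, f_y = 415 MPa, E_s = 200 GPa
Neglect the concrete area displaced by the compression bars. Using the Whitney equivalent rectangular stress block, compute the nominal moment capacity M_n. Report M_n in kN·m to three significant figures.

M_n ≈ 1080 kN·m

Assume both tension and compression steel yield.
Net tension couple steel: A_s − A'_s = 3888 mm².
a = (A_s − A'_s) f_y / (0.85 f'_c b) = 1613520/(0.85 × 21.8 × 370) = 235.34 mm.
c = a/β₁ = 235.34/0.85 = 276.87 mm; ε'_s = 0.003(c − d')/c = 0.0025 ≥ f_y/E_s = 0.0021, so compression steel does yield.
M_n = (A_s − A'_s) f_y (d − a/2) + A'_s f_y (d − d') = [1613520 × (675 − 117.67) + 283030 × (675 − 44)] × 10⁻⁶ = 899.26 + 178.59 = 1077.85 kN·m.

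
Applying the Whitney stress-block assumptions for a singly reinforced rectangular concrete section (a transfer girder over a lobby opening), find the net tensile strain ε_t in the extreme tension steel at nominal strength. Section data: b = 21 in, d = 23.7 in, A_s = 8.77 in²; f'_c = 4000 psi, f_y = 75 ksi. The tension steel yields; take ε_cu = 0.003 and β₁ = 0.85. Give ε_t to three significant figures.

ε_t ≈ 0.00356

a = A_s f_y/(0.85 f'_c b) = 9.212 in.
β₁ = 0.85, so c = a/β₁ = 9.212/0.85 = 10.838 in.
From the linear strain diagram with ε_cu = 0.003: ε_t = 0.003 (d − c)/c = 0.003 × (23.7 − 10.838)/10.838 = 0.00356.
ε_t < 0.004 — the section is over-reinforced for flexure under ACI limits.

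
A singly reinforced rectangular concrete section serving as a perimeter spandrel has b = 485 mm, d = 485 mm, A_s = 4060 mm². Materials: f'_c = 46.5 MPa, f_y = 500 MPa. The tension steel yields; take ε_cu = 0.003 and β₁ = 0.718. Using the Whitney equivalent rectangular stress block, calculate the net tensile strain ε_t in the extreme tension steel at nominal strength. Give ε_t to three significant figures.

a = A_s f_y/(0.85 f'_c b) = 105.90 mm.
β₁ = 0.718, so c = a/β₁ = 105.90/0.718 = 147.49 mm.
From the linear strain diagram with ε_cu = 0.003: ε_t = 0.003 (d − c)/c = 0.003 × (485 − 147.49)/147.49 = 0.00687.
Since ε_t ≥ 0.005, the section is tension-controlled.

ε_t ≈ 0.00687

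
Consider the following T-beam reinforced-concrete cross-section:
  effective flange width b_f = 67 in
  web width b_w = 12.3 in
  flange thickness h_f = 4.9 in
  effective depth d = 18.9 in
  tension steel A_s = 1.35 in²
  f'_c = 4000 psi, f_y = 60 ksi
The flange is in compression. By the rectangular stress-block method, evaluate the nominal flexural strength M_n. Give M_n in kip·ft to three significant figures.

M_n ≈ 126 kip·ft

Tension: T = A_s f_y = 1.35 × 60 = 81 kips.
Try a within the flange: a = T/(0.85 f'_c b_f) = 81/(0.85 × 4 × 67) = 0.356 in.
Since a = 0.356 ≤ h_f = 4.9 in, the stress block lies entirely in the flange; analyse as a rectangular beam of width b_f.
M_n = T(d − a/2) = 81 × (18.9 − 0.178) = 1516.5 kip·in.
M_n = 1516.5/12 = 126.38 kip·ft.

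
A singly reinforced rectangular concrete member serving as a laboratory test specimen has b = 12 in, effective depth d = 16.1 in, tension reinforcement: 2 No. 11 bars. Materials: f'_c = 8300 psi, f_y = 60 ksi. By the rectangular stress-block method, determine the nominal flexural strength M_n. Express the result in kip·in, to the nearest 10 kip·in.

A_s = 2 × 1.56 = 3.12 in².
T = A_s f_y = 3.12 × 60 = 187.2 kips.
a = T/(0.85 f'_c b) = 187.2/(0.85 × 8.3 × 12) = 2.211 in.
M_n = T(d − a/2) = 187.2 × (16.1 − 1.1055) = 2807.0 kip·in.

M_n ≈ 2810 kip·in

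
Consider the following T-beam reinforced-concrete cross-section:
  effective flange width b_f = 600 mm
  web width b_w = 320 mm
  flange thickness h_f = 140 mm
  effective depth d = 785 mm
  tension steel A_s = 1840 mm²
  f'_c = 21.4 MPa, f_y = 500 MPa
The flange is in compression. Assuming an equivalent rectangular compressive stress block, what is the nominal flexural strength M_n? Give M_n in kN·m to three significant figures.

M_n ≈ 683 kN·m

Tension: T = A_s f_y = 1840 × 500 = 920000 N.
Try a within the flange: a = T/(0.85 f'_c b_f) = 920000/(0.85 × 21.4 × 600) = 84.30 mm.
Since a = 84.30 ≤ h_f = 140 mm, the stress block lies entirely in the flange; analyse as a rectangular beam of width b_f.
M_n = T(d − a/2) = 920000 × (785 − 42.15) = 683.42 × 10⁶ N·mm.
M_n = 683.42 kN·m.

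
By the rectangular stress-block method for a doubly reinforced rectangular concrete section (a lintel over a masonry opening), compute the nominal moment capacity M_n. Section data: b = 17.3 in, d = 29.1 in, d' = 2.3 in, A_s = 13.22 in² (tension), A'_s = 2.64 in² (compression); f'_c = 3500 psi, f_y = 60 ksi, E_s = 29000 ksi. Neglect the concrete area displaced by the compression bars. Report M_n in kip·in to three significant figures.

M_n ≈ 18800 kip·in

Assume both steels yield.
a = (A_s − A'_s) f_y/(0.85 f'_c b) = (13.22 − 2.64) × 60/(0.85 × 3.5 × 17.3) = 12.334 in.
c = a/β₁ = 12.334/0.85 = 14.511 in; ε'_s = 0.003(c − d')/c = 0.0025 ≥ ε_y = 0.0021, so the compression steel yields.
M_n = (A_s − A'_s) f_y (d − a/2) + A'_s f_y (d − d') = 634.8 × (29.1 − 6.167) + 158.4 × (29.1 − 2.3) = 14557.9 + 4245.1 = 18803.0 kip·in.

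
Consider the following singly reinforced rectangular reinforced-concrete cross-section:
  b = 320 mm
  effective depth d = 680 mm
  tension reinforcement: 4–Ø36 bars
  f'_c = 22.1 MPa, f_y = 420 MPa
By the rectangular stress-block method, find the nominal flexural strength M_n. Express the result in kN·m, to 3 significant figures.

M_n ≈ 920 kN·m

A_s = 4 × 1018 = 4072 mm².
T = A_s f_y = 4072 × 420 = 1710240 N = 1710.24 kN.
From C = T: a = T/(0.85 f'_c b) = 1710240/(0.85 × 22.1 × 320) = 284.51 mm.
M_n = T(d − a/2) = 1710.24 kN × (680 − 142.255) mm = 919.67 kN·m.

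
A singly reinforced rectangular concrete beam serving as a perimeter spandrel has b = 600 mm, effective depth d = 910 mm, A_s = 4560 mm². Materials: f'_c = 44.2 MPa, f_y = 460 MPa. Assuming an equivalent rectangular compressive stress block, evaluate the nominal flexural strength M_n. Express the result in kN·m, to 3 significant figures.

M_n ≈ 1810 kN·m

T = A_s f_y = 4560 × 460 = 2097600 N = 2097.6 kN.
From C = T: a = T/(0.85 f'_c b) = 2097600/(0.85 × 44.2 × 600) = 93.05 mm.
M_n = T(d − a/2) = 2097.6 kN × (910 − 46.525) mm = 1811.23 kN·m.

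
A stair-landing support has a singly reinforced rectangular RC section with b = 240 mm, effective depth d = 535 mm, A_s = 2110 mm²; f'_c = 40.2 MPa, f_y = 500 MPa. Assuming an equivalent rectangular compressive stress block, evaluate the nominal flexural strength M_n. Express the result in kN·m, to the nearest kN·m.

T = A_s f_y = 2110 × 500 = 1055000 N = 1055 kN.
From C = T: a = T/(0.85 f'_c b) = 1055000/(0.85 × 40.2 × 240) = 128.65 mm.
M_n = T(d − a/2) = 1055 kN × (535 − 64.325) mm = 496.56 kN·m.

M_n ≈ 497 kN·m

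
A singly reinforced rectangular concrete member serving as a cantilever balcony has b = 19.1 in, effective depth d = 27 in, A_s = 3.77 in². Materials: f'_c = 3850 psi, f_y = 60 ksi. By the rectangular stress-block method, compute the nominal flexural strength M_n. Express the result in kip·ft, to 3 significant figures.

M_n ≈ 475 kip·ft

T = A_s f_y = 3.77 × 60 = 226.2 kips.
a = T/(0.85 f'_c b) = 226.2/(0.85 × 3.85 × 19.1) = 3.619 in.
M_n = T(d − a/2) = 226.2 × (27 − 1.8095) = 5698.1 kip·in = 5698.1/12 = 474.84 kip·ft.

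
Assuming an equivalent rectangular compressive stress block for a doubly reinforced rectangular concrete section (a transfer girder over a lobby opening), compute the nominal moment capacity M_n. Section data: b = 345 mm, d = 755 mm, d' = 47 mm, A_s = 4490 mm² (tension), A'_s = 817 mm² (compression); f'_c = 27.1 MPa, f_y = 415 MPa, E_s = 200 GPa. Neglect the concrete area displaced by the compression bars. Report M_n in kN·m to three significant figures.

M_n ≈ 1240 kN·m

Assume both tension and compression steel yield.
Net tension couple steel: A_s − A'_s = 3673 mm².
a = (A_s − A'_s) f_y / (0.85 f'_c b) = 1524295/(0.85 × 27.1 × 345) = 191.81 mm.
c = a/β₁ = 191.81/0.85 = 225.66 mm; ε'_s = 0.003(c − d')/c = 0.0024 ≥ f_y/E_s = 0.0021, so compression steel does yield.
M_n = (A_s − A'_s) f_y (d − a/2) + A'_s f_y (d − d') = [1524295 × (755 − 95.905) + 339055 × (755 − 47)] × 10⁻⁶ = 1004.66 + 240.05 = 1244.71 kN·m.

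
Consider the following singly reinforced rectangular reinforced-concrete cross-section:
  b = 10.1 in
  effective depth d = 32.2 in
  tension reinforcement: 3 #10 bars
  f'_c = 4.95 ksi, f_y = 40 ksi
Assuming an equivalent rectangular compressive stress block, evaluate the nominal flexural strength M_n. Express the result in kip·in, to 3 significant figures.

M_n ≈ 4630 kip·in

A_s = 3 × 1.27 = 3.81 in².
T = A_s f_y = 3.81 × 40 = 152.4 kips.
a = T/(0.85 f'_c b) = 152.4/(0.85 × 4.95 × 10.1) = 3.586 in.
M_n = T(d − a/2) = 152.4 × (32.2 − 1.793) = 4634.0 kip·in.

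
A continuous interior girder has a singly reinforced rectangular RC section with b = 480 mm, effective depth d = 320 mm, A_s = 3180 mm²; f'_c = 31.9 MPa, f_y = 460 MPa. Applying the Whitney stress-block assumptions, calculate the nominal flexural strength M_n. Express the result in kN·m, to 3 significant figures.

T = A_s f_y = 3180 × 460 = 1462800 N = 1462.8 kN.
From C = T: a = T/(0.85 f'_c b) = 1462800/(0.85 × 31.9 × 480) = 112.39 mm.
M_n = T(d − a/2) = 1462.8 kN × (320 − 56.195) mm = 385.89 kN·m.

M_n ≈ 386 kN·m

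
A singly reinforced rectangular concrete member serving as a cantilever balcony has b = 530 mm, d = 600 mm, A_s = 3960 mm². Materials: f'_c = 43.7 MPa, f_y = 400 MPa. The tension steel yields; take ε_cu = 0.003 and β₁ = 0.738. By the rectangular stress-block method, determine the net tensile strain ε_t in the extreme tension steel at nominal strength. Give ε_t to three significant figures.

ε_t ≈ 0.0135

a = A_s f_y/(0.85 f'_c b) = 80.46 mm.
β₁ = 0.738, so c = a/β₁ = 80.46/0.738 = 109.02 mm.
From the linear strain diagram with ε_cu = 0.003: ε_t = 0.003 (d − c)/c = 0.003 × (600 − 109.02)/109.02 = 0.0135.
Since ε_t ≥ 0.005, the section is tension-controlled.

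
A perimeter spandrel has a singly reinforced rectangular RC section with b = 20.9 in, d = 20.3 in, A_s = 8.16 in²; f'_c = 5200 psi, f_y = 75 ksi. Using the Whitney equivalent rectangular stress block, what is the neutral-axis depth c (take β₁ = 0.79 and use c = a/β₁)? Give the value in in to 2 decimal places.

T = A_s f_y = 8.16 × 75 = 612 kips.
a = T/(0.85 f'_c b) = 612/(0.85 × 5.2 × 20.9) = 6.6250 in.
With β₁ = 0.79, c = a/β₁ = 6.6250/0.79 = 8.39 in.

c ≈ 8.39 in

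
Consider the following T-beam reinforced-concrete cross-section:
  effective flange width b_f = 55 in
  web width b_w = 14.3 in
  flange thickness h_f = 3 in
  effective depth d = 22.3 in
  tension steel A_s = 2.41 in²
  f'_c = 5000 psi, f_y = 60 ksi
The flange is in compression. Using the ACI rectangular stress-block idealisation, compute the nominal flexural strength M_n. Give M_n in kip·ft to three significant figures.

M_n ≈ 265 kip·ft

Tension: T = A_s f_y = 2.41 × 60 = 144.6 kips.
Try a within the flange: a = T/(0.85 f'_c b_f) = 144.6/(0.85 × 5 × 55) = 0.619 in.
Since a = 0.619 ≤ h_f = 3 in, the stress block lies entirely in the flange; analyse as a rectangular beam of width b_f.
M_n = T(d − a/2) = 144.6 × (22.3 − 0.3095) = 3179.8 kip·in.
M_n = 3179.8/12 = 264.98 kip·ft.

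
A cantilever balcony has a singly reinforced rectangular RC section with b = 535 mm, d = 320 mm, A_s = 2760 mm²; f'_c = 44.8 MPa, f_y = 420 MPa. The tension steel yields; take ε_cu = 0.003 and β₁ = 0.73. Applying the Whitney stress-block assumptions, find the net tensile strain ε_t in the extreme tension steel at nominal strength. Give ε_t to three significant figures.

ε_t ≈ 0.00932

a = A_s f_y/(0.85 f'_c b) = 56.90 mm.
β₁ = 0.73, so c = a/β₁ = 56.90/0.73 = 77.95 mm.
From the linear strain diagram with ε_cu = 0.003: ε_t = 0.003 (d − c)/c = 0.003 × (320 − 77.95)/77.95 = 0.00932.
Since ε_t ≥ 0.005, the section is tension-controlled.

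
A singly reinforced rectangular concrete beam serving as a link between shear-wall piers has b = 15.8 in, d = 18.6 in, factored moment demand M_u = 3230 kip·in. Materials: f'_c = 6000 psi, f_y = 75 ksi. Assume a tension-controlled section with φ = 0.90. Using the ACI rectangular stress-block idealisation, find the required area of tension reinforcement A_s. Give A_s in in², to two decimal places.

A_s ≈ 2.76 in²

M_n = M_u/φ = 3230/0.90 = 3588.89 kip·in.
From M_n = 0.85 f'_c a b (d − a/2):
a = d − √(d² − 2M_n/(0.85 f'_c b)) = 18.6 − √(18.6² − 2 × 3588.89/(0.85 × 6 × 15.8)) = 2.572 in.
A_s = 0.85 f'_c a b / f_y = 0.85 × 6 × 2.572 × 15.8 / 75 = 2.763 in².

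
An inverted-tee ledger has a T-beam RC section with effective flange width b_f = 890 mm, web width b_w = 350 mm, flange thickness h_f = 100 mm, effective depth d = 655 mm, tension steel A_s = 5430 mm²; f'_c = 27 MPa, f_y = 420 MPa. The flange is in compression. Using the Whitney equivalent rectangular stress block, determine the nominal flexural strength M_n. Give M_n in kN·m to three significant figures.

M_n ≈ 1360 kN·m

Tension: T = A_s f_y = 5430 × 420 = 2280600 N.
Try a within the flange: a = T/(0.85 f'_c b_f) = 2280600/(0.85 × 27 × 890) = 111.65 mm.
a = 111.65 > h_f = 100 mm: the block extends into the web. Split into flange-overhang and web parts.
C_f = 0.85 f'_c (b_f − b_w) h_f = 0.85 × 27 × (890 − 350) × 100 = 1239300 N.
Remaining web compression depth: a_w = (T − C_f)/(0.85 f'_c b_w) = (2280600 − 1239300)/(0.85 × 27 × 350) = 129.64 mm.
M_n = C_f(d − h_f/2) + (T − C_f)(d − a_w/2) = 1239300 × (655 − 50) + 1041300 × (655 − 64.82) = 749.78 + 614.55 = 1364.33 × 10⁶ N·mm.
M_n = 1364.33 kN·m.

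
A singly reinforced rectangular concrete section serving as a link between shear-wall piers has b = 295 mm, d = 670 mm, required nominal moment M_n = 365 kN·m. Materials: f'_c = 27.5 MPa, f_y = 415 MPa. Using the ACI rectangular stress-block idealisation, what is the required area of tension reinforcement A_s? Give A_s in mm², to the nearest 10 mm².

With M_n = 0.85 f'_c a b (d − a/2), solve the quadratic for a:
a = d − √(d² − 2M_n/(0.85 f'_c b)) = 670 − √(670² − 2 × 365×10⁶/(0.85 × 27.5 × 295)) = 84.31 mm.
A_s = 0.85 f'_c a b / f_y = 0.85 × 27.5 × 84.31 × 295 / 415 = 1400.9 mm².

A_s ≈ 1400 mm²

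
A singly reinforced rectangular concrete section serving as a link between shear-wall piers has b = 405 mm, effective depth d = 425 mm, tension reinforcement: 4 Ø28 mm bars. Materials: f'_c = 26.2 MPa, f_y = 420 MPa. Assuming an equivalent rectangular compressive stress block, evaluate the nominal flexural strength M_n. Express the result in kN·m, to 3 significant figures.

M_n ≈ 380 kN·m

A_s = 4 × 616 = 2464 mm².
T = A_s f_y = 2464 × 420 = 1034880 N = 1034.88 kN.
From C = T: a = T/(0.85 f'_c b) = 1034880/(0.85 × 26.2 × 405) = 114.74 mm.
M_n = T(d − a/2) = 1034.88 kN × (425 − 57.37) mm = 380.45 kN·m.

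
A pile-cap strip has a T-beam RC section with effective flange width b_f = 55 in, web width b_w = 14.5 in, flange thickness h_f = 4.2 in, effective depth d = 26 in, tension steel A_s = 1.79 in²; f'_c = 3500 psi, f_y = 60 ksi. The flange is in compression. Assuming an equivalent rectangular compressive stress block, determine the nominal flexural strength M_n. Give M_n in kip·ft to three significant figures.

Tension: T = A_s f_y = 1.79 × 60 = 107.4 kips.
Try a within the flange: a = T/(0.85 f'_c b_f) = 107.4/(0.85 × 3.5 × 55) = 0.656 in.
Since a = 0.656 ≤ h_f = 4.2 in, the stress block lies entirely in the flange; analyse as a rectangular beam of width b_f.
M_n = T(d − a/2) = 107.4 × (26 − 0.328) = 2757.2 kip·in.
M_n = 2757.2/12 = 229.77 kip·ft.

M_n ≈ 230 kip·ft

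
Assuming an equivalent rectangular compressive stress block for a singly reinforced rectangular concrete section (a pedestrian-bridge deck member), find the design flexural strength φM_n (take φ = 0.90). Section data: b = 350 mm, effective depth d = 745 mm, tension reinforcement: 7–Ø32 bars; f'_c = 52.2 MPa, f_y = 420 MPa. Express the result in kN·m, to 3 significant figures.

φM_n ≈ 1420 kN·m

A_s = 7 × 804 = 5628 mm².
T = A_s f_y = 5628 × 420 = 2363760 N = 2363.76 kN.
From C = T: a = T/(0.85 f'_c b) = 2363760/(0.85 × 52.2 × 350) = 152.21 mm.
M_n = T(d − a/2) = 2363.76 kN × (745 − 76.105) mm = 1581.11 kN·m.
φM_n = 0.90 × 1581.11 = 1423.00 kN·m.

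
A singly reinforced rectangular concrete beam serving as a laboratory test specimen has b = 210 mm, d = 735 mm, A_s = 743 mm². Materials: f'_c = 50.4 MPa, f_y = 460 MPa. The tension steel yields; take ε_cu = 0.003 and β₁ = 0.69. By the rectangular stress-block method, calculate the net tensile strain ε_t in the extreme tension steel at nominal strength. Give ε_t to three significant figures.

ε_t ≈ 0.0370

a = A_s f_y/(0.85 f'_c b) = 37.99 mm.
β₁ = 0.69, so c = a/β₁ = 37.99/0.69 = 55.06 mm.
From the linear strain diagram with ε_cu = 0.003: ε_t = 0.003 (d − c)/c = 0.003 × (735 − 55.06)/55.06 = 0.0370.
Since ε_t ≥ 0.005, the section is tension-controlled.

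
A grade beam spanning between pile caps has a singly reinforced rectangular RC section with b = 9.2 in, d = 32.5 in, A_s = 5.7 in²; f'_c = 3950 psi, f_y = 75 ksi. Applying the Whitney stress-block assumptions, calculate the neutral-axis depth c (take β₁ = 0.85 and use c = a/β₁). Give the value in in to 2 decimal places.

c ≈ 16.28 in

T = A_s f_y = 5.7 × 75 = 427.5 kips.
a = T/(0.85 f'_c b) = 427.5/(0.85 × 3.95 × 9.2) = 13.8399 in.
With β₁ = 0.85, c = a/β₁ = 13.8399/0.85 = 16.28 in.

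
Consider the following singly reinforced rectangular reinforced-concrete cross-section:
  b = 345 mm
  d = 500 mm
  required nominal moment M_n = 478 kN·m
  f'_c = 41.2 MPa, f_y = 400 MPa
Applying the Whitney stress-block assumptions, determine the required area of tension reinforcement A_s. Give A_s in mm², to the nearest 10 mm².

With M_n = 0.85 f'_c a b (d − a/2), solve the quadratic for a:
a = d − √(d² − 2M_n/(0.85 f'_c b)) = 500 − √(500² − 2 × 478×10⁶/(0.85 × 41.2 × 345)) = 86.63 mm.
A_s = 0.85 f'_c a b / f_y = 0.85 × 41.2 × 86.63 × 345 / 400 = 2616.6 mm².

A_s ≈ 2620 mm²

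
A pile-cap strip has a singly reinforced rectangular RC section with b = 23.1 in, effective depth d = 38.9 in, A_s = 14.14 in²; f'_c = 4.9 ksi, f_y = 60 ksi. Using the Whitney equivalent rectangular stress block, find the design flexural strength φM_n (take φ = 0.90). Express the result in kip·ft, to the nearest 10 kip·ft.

φM_n ≈ 2190 kip·ft

T = A_s f_y = 14.14 × 60 = 848.4 kips.
a = T/(0.85 f'_c b) = 848.4/(0.85 × 4.9 × 23.1) = 8.818 in.
M_n = T(d − a/2) = 848.4 × (38.9 − 4.409) = 29262.2 kip·in = 29262.2/12 = 2438.52 kip·ft.
φM_n = 0.90 × 2438.52 = 2194.67 kip·ft.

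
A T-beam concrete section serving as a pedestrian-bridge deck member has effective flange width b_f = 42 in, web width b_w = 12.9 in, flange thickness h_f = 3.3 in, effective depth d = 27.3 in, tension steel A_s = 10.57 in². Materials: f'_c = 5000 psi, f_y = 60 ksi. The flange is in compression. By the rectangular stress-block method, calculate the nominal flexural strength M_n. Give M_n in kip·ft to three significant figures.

M_n ≈ 1350 kip·ft

Tension: T = A_s f_y = 10.57 × 60 = 634.2 kips.
Try a within the flange: a = T/(0.85 f'_c b_f) = 634.2/(0.85 × 5 × 42) = 3.553 in.
a = 3.553 > h_f = 3.3 in: the block extends into the web. Split into flange-overhang and web parts.
C_f = 0.85 f'_c (b_f − b_w) h_f = 0.85 × 5 × (42 − 12.9) × 3.3 = 408.1 kips.
Remaining web compression depth: a_w = (T − C_f)/(0.85 f'_c b_w) = (634.2 − 408.1)/(0.85 × 5 × 12.9) = 4.124 in.
M_n = C_f(d − h_f/2) + (T − C_f)(d − a_w/2) = 408.1 × (27.3 − 1.65) + 226.1 × (27.3 − 2.062) = 10467.8 + 5706.3 = 16174.1 kip·in.
M_n = 16174.1/12 = 1347.84 kip·ft.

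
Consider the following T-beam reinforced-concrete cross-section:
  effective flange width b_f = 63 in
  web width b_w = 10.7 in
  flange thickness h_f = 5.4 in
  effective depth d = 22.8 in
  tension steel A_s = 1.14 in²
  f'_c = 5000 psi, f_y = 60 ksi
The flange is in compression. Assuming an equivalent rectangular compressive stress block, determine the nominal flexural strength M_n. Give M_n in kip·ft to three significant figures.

M_n ≈ 129 kip·ft

Tension: T = A_s f_y = 1.14 × 60 = 68.4 kips.
Try a within the flange: a = T/(0.85 f'_c b_f) = 68.4/(0.85 × 5 × 63) = 0.255 in.
Since a = 0.255 ≤ h_f = 5.4 in, the stress block lies entirely in the flange; analyse as a rectangular beam of width b_f.
M_n = T(d − a/2) = 68.4 × (22.8 − 0.1275) = 1550.8 kip·in.
M_n = 1550.8/12 = 129.23 kip·ft.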